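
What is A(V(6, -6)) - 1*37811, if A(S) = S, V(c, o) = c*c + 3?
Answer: -37772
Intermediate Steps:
V(c, o) = 3 + c² (V(c, o) = c² + 3 = 3 + c²)
A(V(6, -6)) - 1*37811 = (3 + 6²) - 1*37811 = (3 + 36) - 37811 = 39 - 37811 = -37772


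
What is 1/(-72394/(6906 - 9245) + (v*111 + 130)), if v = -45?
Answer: -2339/11306841 ≈ -0.00020687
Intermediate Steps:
1/(-72394/(6906 - 9245) + (v*111 + 130)) = 1/(-72394/(6906 - 9245) + (-45*111 + 130)) = 1/(-72394/(-2339) + (-4995 + 130)) = 1/(-72394*(-1/2339) - 4865) = 1/(72394/2339 - 4865) = 1/(-11306841/2339) = -2339/11306841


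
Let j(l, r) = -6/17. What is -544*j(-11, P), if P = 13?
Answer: 192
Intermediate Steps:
j(l, r) = -6/17 (j(l, r) = -6*1/17 = -6/17)
-544*j(-11, P) = -544*(-6/17) = 192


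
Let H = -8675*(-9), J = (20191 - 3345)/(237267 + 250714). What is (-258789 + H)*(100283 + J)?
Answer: -8843459242264866/487981 ≈ -1.8123e+10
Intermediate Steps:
J = 16846/487981 ≈ 0.034522
H = 78075
(-258789 + H)*(100283 + J) = (-258789 + 78075)*(100283 + 16846/487981) = -180714*48936215469/487981 = -8843459242264866/487981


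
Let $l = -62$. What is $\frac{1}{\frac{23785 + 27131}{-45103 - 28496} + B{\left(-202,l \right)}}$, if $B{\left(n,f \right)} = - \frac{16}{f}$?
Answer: $- \frac{760523}{329868} \approx -2.3055$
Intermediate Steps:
$\frac{1}{\frac{23785 + 27131}{-45103 - 28496} + B{\left(-202,l \right)}} = \frac{1}{\frac{23785 + 27131}{-45103 - 28496} - \frac{16}{-62}} = \frac{1}{\frac{50916}{-73599} - - \frac{8}{31}} = \frac{1}{50916 \left(- \frac{1}{73599}\right) + \frac{8}{31}} = \frac{1}{- \frac{16972}{24533} + \frac{8}{31}} = \frac{1}{- \frac{329868}{760523}} = - \frac{760523}{329868}$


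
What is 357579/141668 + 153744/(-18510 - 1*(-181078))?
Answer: 9988938483/2878835428 ≈ 3.4698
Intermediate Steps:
357579/141668 + 153744/(-18510 - 1*(-181078)) = 357579*(1/141668) + 153744/(-18510 + 181078) = 357579/141668 + 153744/162568 = 357579/141668 + 153744*(1/162568) = 357579/141668 + 19218/20321 = 9988938483/2878835428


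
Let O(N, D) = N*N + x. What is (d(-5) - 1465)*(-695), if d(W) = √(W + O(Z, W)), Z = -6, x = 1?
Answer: 1018175 - 2780*√2 ≈ 1.0142e+6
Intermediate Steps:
O(N, D) = 1 + N² (O(N, D) = N*N + 1 = N² + 1 = 1 + N²)
d(W) = √(37 + W) (d(W) = √(W + (1 + (-6)²)) = √(W + (1 + 36)) = √(W + 37) = √(37 + W))
(d(-5) - 1465)*(-695) = (√(37 - 5) - 1465)*(-695) = (√32 - 1465)*(-695) = (4*√2 - 1465)*(-695) = (-1465 + 4*√2)*(-695) = 1018175 - 2780*√2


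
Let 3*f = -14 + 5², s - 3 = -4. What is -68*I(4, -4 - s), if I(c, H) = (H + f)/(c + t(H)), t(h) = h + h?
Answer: 68/3 ≈ 22.667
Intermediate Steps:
s = -1 (s = 3 - 4 = -1)
f = 11/3 (f = (-14 + 5²)/3 = (-14 + 25)/3 = (⅓)*11 = 11/3 ≈ 3.6667)
t(h) = 2*h
I(c, H) = (11/3 + H)/(c + 2*H) (I(c, H) = (H + 11/3)/(c + 2*H) = (11/3 + H)/(c + 2*H))
-68*I(4, -4 - s) = -68*(11/3 + (-4 - 1*(-1)))/(4 + 2*(-4 - 1*(-1))) = -68*(11/3 + (-4 + 1))/(4 + 2*(-4 + 1)) = -68*(11/3 - 3)/(4 + 2*(-3)) = -68*2/((4 - 6)*3) = -68*2/((-2)*3) = -(-34)*2/3 = -68*(-⅓) = 68/3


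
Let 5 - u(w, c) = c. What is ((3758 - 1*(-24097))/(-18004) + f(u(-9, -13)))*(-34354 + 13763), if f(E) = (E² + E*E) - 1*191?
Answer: -168845644043/18004 ≈ -9.3782e+6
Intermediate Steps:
u(w, c) = 5 - c
f(E) = -191 + 2*E² (f(E) = (E² + E²) - 191 = 2*E² - 191 = -191 + 2*E²)
((3758 - 1*(-24097))/(-18004) + f(u(-9, -13)))*(-34354 + 13763) = ((3758 - 1*(-24097))/(-18004) + (-191 + 2*(5 - 1*(-13))²))*(-34354 + 13763) = ((3758 + 24097)*(-1/18004) + (-191 + 2*(5 + 13)²))*(-20591) = (27855*(-1/18004) + (-191 + 2*18²))*(-20591) = (-27855/18004 + (-191 + 2*324))*(-20591) = (-27855/18004 + (-191 + 648))*(-20591) = (-27855/18004 + 457)*(-20591) = (8199973/18004)*(-20591) = -168845644043/18004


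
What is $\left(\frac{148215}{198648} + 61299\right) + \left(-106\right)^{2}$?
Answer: $\frac{4803026965}{66216} \approx 72536.0$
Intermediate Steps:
$\left(\frac{148215}{198648} + 61299\right) + \left(-106\right)^{2} = \left(148215 \cdot \frac{1}{198648} + 61299\right) + 11236 = \left(\frac{49405}{66216} + 61299\right) + 11236 = \frac{4059023989}{66216} + 11236 = \frac{4803026965}{66216}$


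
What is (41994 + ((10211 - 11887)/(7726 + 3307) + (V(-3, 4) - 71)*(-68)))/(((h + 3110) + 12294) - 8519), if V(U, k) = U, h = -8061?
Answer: -86472697/2162468 ≈ -39.988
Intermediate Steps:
(41994 + ((10211 - 11887)/(7726 + 3307) + (V(-3, 4) - 71)*(-68)))/(((h + 3110) + 12294) - 8519) = (41994 + ((10211 - 11887)/(7726 + 3307) + (-3 - 71)*(-68)))/(((-8061 + 3110) + 12294) - 8519) = (41994 + (-1676/11033 - 74*(-68)))/((-4951 + 12294) - 8519) = (41994 + (-1676*1/11033 + 5032))/(7343 - 8519) = (41994 + (-1676/11033 + 5032))/(-1176) = (41994 + 55516380/11033)*(-1/1176) = (518836182/11033)*(-1/1176) = -86472697/2162468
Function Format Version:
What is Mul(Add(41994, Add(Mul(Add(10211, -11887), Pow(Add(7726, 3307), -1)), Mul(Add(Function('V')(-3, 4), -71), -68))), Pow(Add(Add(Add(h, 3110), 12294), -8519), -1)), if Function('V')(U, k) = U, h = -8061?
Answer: Rational(-86472697, 2162468) ≈ -39.988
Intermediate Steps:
Mul(Add(41994, Add(Mul(Add(10211, -11887), Pow(Add(7726, 3307), -1)), Mul(Add(Function('V')(-3, 4), -71), -68))), Pow(Add(Add(Add(h, 3110), 12294), -8519), -1)) = Mul(Add(41994, Add(Mul(Add(10211, -11887), Pow(Add(7726, 3307), -1)), Mul(Add(-3, -71), -68))), Pow(Add(Add(Add(-8061, 3110), 12294), -8519), -1)) = Mul(Add(41994, Add(Mul(-1676, Pow(11033, -1)), Mul(-74, -68))), Pow(Add(Add(-4951, 12294), -8519), -1)) = Mul(Add(41994, Add(Mul(-1676, Rational(1, 11033)), 5032)), Pow(Add(7343, -8519), -1)) = Mul(Add(41994, Add(Rational(-1676, 11033), 5032)), Pow(-1176, -1)) = Mul(Add(41994, Rational(55516380, 11033)), Rational(-1, 1176)) = Mul(Rational(518836182, 11033), Rational(-1, 1176)) = Rational(-86472697, 2162468)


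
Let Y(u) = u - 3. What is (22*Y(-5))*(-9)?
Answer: 1584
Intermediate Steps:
Y(u) = -3 + u
(22*Y(-5))*(-9) = (22*(-3 - 5))*(-9) = (22*(-8))*(-9) = -176*(-9) = 1584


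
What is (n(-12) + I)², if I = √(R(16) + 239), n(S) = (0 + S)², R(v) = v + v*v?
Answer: (144 + √511)² ≈ 27757.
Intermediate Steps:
R(v) = v + v²
n(S) = S²
I = √511 (I = √(16*(1 + 16) + 239) = √(16*17 + 239) = √(272 + 239) = √511 ≈ 22.605)
(n(-12) + I)² = ((-12)² + √511)² = (144 + √511)²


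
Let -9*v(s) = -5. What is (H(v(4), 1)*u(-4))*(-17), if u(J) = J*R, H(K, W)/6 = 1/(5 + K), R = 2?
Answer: 3672/25 ≈ 146.88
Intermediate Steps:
v(s) = 5/9 (v(s) = -1/9*(-5) = 5/9)
H(K, W) = 6/(5 + K)
u(J) = 2*J (u(J) = J*2 = 2*J)
(H(v(4), 1)*u(-4))*(-17) = ((6/(5 + 5/9))*(2*(-4)))*(-17) = ((6/(50/9))*(-8))*(-17) = ((6*(9/50))*(-8))*(-17) = ((27/25)*(-8))*(-17) = -216/25*(-17) = 3672/25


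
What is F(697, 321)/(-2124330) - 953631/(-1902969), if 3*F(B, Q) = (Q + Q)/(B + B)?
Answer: 156889019457403/313071810292410 ≈ 0.50113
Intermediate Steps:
F(B, Q) = Q/(3*B) (F(B, Q) = ((Q + Q)/(B + B))/3 = ((2*Q)/((2*B)))/3 = ((2*Q)*(1/(2*B)))/3 = (Q/B)/3 = Q/(3*B))
F(697, 321)/(-2124330) - 953631/(-1902969) = ((⅓)*321/697)/(-2124330) - 953631/(-1902969) = ((⅓)*321*(1/697))*(-1/2124330) - 953631*(-1/1902969) = (107/697)*(-1/2124330) + 105959/211441 = -107/1480658010 + 105959/211441 = 156889019457403/313071810292410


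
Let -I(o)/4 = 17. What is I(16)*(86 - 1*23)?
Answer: -4284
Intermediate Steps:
I(o) = -68 (I(o) = -4*17 = -68)
I(16)*(86 - 1*23) = -68*(86 - 1*23) = -68*(86 - 23) = -68*63 = -4284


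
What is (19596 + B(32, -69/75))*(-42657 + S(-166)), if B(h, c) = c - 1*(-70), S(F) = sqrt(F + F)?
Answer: -20971332939/25 + 983254*I*sqrt(83)/25 ≈ -8.3885e+8 + 3.5832e+5*I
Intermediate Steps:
S(F) = sqrt(2)*sqrt(F) (S(F) = sqrt(2*F) = sqrt(2)*sqrt(F))
B(h, c) = 70 + c (B(h, c) = c + 70 = 70 + c)
(19596 + B(32, -69/75))*(-42657 + S(-166)) = (19596 + (70 - 69/75))*(-42657 + sqrt(2)*sqrt(-166)) = (19596 + (70 - 69*1/75))*(-42657 + sqrt(2)*(I*sqrt(166))) = (19596 + (70 - 23/25))*(-42657 + 2*I*sqrt(83)) = (19596 + 1727/25)*(-42657 + 2*I*sqrt(83)) = 491627*(-42657 + 2*I*sqrt(83))/25 = -20971332939/25 + 983254*I*sqrt(83)/25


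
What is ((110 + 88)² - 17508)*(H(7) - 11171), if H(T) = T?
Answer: -242214144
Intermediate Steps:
((110 + 88)² - 17508)*(H(7) - 11171) = ((110 + 88)² - 17508)*(7 - 11171) = (198² - 17508)*(-11164) = (39204 - 17508)*(-11164) = 21696*(-11164) = -242214144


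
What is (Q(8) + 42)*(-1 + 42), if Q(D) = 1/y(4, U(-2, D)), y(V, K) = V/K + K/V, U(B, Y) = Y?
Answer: 8692/5 ≈ 1738.4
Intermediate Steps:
y(V, K) = K/V + V/K
Q(D) = 1/(4/D + D/4) (Q(D) = 1/(D/4 + 4/D) = 1/(4/D + D/4))
(Q(8) + 42)*(-1 + 42) = (4*8/(16 + 8²) + 42)*(-1 + 42) = (4*8/(16 + 64) + 42)*41 = (4*8/80 + 42)*41 = (4*8*(1/80) + 42)*41 = (⅖ + 42)*41 = (212/5)*41 = 8692/5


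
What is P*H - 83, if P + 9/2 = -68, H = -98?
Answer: 7022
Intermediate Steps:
P = -145/2 (P = -9/2 - 68 = -145/2 ≈ -72.500)
P*H - 83 = -145/2*(-98) - 83 = 7105 - 83 = 7022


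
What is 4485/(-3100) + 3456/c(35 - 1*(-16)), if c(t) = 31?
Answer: 68223/620 ≈ 110.04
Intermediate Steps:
4485/(-3100) + 3456/c(35 - 1*(-16)) = 4485/(-3100) + 3456/31 = 4485*(-1/3100) + 3456*(1/31) = -897/620 + 3456/31 = 68223/620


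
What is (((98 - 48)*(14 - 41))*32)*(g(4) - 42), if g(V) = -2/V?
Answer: 1836000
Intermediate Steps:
(((98 - 48)*(14 - 41))*32)*(g(4) - 42) = (((98 - 48)*(14 - 41))*32)*(-2/4 - 42) = ((50*(-27))*32)*(-2*¼ - 42) = (-1350*32)*(-½ - 42) = -43200*(-85/2) = 1836000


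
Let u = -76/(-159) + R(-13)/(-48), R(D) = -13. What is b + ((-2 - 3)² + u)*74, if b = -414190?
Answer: -174808665/424 ≈ -4.1228e+5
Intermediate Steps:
u = 635/848 (u = -76/(-159) - 13/(-48) = -76*(-1/159) - 13*(-1/48) = 76/159 + 13/48 = 635/848 ≈ 0.74882)
b + ((-2 - 3)² + u)*74 = -414190 + ((-2 - 3)² + 635/848)*74 = -414190 + ((-5)² + 635/848)*74 = -414190 + (25 + 635/848)*74 = -414190 + (21835/848)*74 = -414190 + 807895/424 = -174808665/424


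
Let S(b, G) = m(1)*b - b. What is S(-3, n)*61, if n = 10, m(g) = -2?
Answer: 549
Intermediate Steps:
S(b, G) = -3*b (S(b, G) = -2*b - b = -3*b)
S(-3, n)*61 = -3*(-3)*61 = 9*61 = 549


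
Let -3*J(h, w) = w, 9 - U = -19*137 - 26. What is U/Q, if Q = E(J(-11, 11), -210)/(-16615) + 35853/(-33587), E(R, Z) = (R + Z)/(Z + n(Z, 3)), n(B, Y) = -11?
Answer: -488011306228485/197484517376 ≈ -2471.1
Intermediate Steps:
U = 2638 (U = 9 - (-19*137 - 26) = 9 - (-2603 - 26) = 9 - 1*(-2629) = 9 + 2629 = 2638)
J(h, w) = -w/3
E(R, Z) = (R + Z)/(-11 + Z) (E(R, Z) = (R + Z)/(Z - 11) = (R + Z)/(-11 + Z))
Q = -394969034752/369985827315 (Q = ((-⅓*11 - 210)/(-11 - 210))/(-16615) + 35853/(-33587) = ((-11/3 - 210)/(-221))*(-1/16615) + 35853*(-1/33587) = -1/221*(-641/3)*(-1/16615) - 35853/33587 = (641/663)*(-1/16615) - 35853/33587 = -641/11015745 - 35853/33587 = -394969034752/369985827315 ≈ -1.0675)
U/Q = 2638/(-394969034752/369985827315) = 2638*(-369985827315/394969034752) = -488011306228485/197484517376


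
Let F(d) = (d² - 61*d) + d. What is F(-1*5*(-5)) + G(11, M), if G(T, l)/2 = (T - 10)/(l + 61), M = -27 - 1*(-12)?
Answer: -20124/23 ≈ -874.96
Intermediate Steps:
M = -15 (M = -27 + 12 = -15)
G(T, l) = 2*(-10 + T)/(61 + l) (G(T, l) = 2*((T - 10)/(l + 61)) = 2*((-10 + T)/(61 + l)) = 2*(-10 + T)/(61 + l))
F(d) = d² - 60*d
F(-1*5*(-5)) + G(11, M) = (-1*5*(-5))*(-60 - 1*5*(-5)) + 2*(-10 + 11)/(61 - 15) = (-5*(-5))*(-60 - 5*(-5)) + 2*1/46 = 25*(-60 + 25) + 2*(1/46)*1 = 25*(-35) + 1/23 = -875 + 1/23 = -20124/23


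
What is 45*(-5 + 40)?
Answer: 1575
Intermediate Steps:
45*(-5 + 40) = 45*35 = 1575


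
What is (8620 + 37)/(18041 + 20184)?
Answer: 787/3475 ≈ 0.22647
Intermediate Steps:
(8620 + 37)/(18041 + 20184) = 8657/38225 = 8657*(1/38225) = 787/3475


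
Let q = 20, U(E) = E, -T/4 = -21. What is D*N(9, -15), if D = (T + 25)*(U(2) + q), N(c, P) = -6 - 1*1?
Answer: -16786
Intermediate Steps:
T = 84 (T = -4*(-21) = 84)
N(c, P) = -7 (N(c, P) = -6 - 1 = -7)
D = 2398 (D = (84 + 25)*(2 + 20) = 109*22 = 2398)
D*N(9, -15) = 2398*(-7) = -16786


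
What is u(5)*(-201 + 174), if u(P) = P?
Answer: -135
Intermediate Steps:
u(5)*(-201 + 174) = 5*(-201 + 174) = 5*(-27) = -135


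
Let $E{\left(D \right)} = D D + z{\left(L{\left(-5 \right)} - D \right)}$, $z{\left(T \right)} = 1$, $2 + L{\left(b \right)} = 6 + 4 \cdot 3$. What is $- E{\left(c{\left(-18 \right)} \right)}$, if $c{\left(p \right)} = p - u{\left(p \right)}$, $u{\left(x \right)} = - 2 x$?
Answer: $-2917$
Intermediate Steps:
$L{\left(b \right)} = 16$ ($L{\left(b \right)} = -2 + \left(6 + 4 \cdot 3\right) = -2 + \left(6 + 12\right) = -2 + 18 = 16$)
$c{\left(p \right)} = 3 p$ ($c{\left(p \right)} = p - - 2 p = p + 2 p = 3 p$)
$E{\left(D \right)} = 1 + D^{2}$ ($E{\left(D \right)} = D D + 1 = D^{2} + 1 = 1 + D^{2}$)
$- E{\left(c{\left(-18 \right)} \right)} = - (1 + \left(3 \left(-18\right)\right)^{2}) = - (1 + \left(-54\right)^{2}) = - (1 + 2916) = \left(-1\right) 2917 = -2917$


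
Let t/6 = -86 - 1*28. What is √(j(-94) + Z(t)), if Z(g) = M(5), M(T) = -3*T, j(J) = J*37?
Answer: I*√3493 ≈ 59.102*I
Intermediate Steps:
t = -684 (t = 6*(-86 - 1*28) = 6*(-86 - 28) = 6*(-114) = -684)
j(J) = 37*J
Z(g) = -15 (Z(g) = -3*5 = -15)
√(j(-94) + Z(t)) = √(37*(-94) - 15) = √(-3478 - 15) = √(-3493) = I*√3493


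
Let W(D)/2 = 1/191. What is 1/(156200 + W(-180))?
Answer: 191/29834202 ≈ 6.4020e-6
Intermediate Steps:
W(D) = 2/191
1/(156200 + W(-180)) = 1/(156200 + 2/191) = 1/(29834202/191) = 191/29834202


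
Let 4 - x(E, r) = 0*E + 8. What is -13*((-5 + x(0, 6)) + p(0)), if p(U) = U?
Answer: 117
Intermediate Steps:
x(E, r) = -4 (x(E, r) = 4 - (0*E + 8) = 4 - (0 + 8) = 4 - 1*8 = 4 - 8 = -4)
-13*((-5 + x(0, 6)) + p(0)) = -13*((-5 - 4) + 0) = -13*(-9 + 0) = -13*(-9) = 117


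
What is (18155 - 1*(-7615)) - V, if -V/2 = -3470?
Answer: 18830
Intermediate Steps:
V = 6940 (V = -2*(-3470) = 6940)
(18155 - 1*(-7615)) - V = (18155 - 1*(-7615)) - 1*6940 = (18155 + 7615) - 6940 = 25770 - 6940 = 18830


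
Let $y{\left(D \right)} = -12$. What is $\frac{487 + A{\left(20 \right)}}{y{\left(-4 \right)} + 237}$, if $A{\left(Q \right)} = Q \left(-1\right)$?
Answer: $\frac{467}{225} \approx 2.0756$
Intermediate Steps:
$A{\left(Q \right)} = - Q$
$\frac{487 + A{\left(20 \right)}}{y{\left(-4 \right)} + 237} = \frac{487 - 20}{-12 + 237} = \frac{487 - 20}{225} = 467 \cdot \frac{1}{225} = \frac{467}{225}$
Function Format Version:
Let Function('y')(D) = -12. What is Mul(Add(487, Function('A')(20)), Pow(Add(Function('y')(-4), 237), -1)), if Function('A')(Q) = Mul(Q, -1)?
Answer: Rational(467, 225) ≈ 2.0756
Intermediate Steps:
Function('A')(Q) = Mul(-1, Q)
Mul(Add(487, Function('A')(20)), Pow(Add(Function('y')(-4), 237), -1)) = Mul(Add(487, Mul(-1, 20)), Pow(Add(-12, 237), -1)) = Mul(Add(487, -20), Pow(225, -1)) = Mul(467, Rational(1, 225)) = Rational(467, 225)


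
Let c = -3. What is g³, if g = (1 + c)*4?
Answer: -512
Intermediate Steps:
g = -8 (g = (1 - 3)*4 = -2*4 = -8)
g³ = (-8)³ = -512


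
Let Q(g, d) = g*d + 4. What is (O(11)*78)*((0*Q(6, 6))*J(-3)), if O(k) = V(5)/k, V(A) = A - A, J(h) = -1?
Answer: 0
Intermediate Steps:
Q(g, d) = 4 + d*g (Q(g, d) = d*g + 4 = 4 + d*g)
V(A) = 0
O(k) = 0 (O(k) = 0/k = 0)
(O(11)*78)*((0*Q(6, 6))*J(-3)) = (0*78)*((0*(4 + 6*6))*(-1)) = 0*((0*(4 + 36))*(-1)) = 0*((0*40)*(-1)) = 0*(0*(-1)) = 0*0 = 0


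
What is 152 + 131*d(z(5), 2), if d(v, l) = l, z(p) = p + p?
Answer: 414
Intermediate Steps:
z(p) = 2*p
152 + 131*d(z(5), 2) = 152 + 131*2 = 152 + 262 = 414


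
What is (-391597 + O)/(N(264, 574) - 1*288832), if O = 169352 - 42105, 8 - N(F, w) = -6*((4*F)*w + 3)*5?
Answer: -132175/8947793 ≈ -0.014772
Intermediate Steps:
N(F, w) = 98 + 120*F*w (N(F, w) = 8 - (-6*((4*F)*w + 3))*5 = 8 - (-6*(4*F*w + 3))*5 = 8 - (-6*(3 + 4*F*w))*5 = 8 - (-18 - 24*F*w)*5 = 8 - (-90 - 120*F*w) = 8 + (90 + 120*F*w) = 98 + 120*F*w)
O = 127247
(-391597 + O)/(N(264, 574) - 1*288832) = (-391597 + 127247)/((98 + 120*264*574) - 1*288832) = -264350/((98 + 18184320) - 288832) = -264350/(18184418 - 288832) = -264350/17895586 = -264350*1/17895586 = -132175/8947793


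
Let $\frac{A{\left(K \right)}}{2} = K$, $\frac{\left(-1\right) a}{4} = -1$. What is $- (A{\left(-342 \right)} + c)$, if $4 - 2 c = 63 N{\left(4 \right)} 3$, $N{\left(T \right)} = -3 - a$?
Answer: $\frac{41}{2} \approx 20.5$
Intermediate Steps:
$a = 4$ ($a = \left(-4\right) \left(-1\right) = 4$)
$A{\left(K \right)} = 2 K$
$N{\left(T \right)} = -7$ ($N{\left(T \right)} = -3 - 4 = -7$)
$c = \frac{1327}{2}$ ($c = 2 - \frac{63 \left(-7\right) 3}{2} = 2 - \frac{\left(-441\right) 3}{2} = 2 - - \frac{1323}{2} = 2 + \frac{1323}{2} = \frac{1327}{2} \approx 663.5$)
$- (A{\left(-342 \right)} + c) = - (2 \left(-342\right) + \frac{1327}{2}) = - (-684 + \frac{1327}{2}) = \left(-1\right) \left(- \frac{41}{2}\right) = \frac{41}{2}$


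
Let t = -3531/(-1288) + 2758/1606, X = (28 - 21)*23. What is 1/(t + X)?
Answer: 1034264/171128049 ≈ 0.0060438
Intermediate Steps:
X = 161 (X = 7*23 = 161)
t = 4611545/1034264 (t = -3531*(-1/1288) + 2758*(1/1606) = 3531/1288 + 1379/803 = 4611545/1034264 ≈ 4.4588)
1/(t + X) = 1/(4611545/1034264 + 161) = 1/(171128049/1034264) = 1034264/171128049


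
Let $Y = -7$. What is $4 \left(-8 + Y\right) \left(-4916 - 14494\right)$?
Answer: $1164600$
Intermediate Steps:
$4 \left(-8 + Y\right) \left(-4916 - 14494\right) = 4 \left(-8 - 7\right) \left(-4916 - 14494\right) = 4 \left(-15\right) \left(-4916 - 14494\right) = \left(-60\right) \left(-19410\right) = 1164600$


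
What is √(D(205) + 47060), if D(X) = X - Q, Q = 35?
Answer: √47230 ≈ 217.32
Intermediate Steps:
D(X) = -35 + X (D(X) = X - 1*35 = X - 35 = -35 + X)
√(D(205) + 47060) = √((-35 + 205) + 47060) = √(170 + 47060) = √47230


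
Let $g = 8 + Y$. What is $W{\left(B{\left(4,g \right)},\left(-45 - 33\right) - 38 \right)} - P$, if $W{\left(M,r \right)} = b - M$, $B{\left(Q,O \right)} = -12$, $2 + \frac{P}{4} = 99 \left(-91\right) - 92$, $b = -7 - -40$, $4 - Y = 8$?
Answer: $36457$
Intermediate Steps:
$Y = -4$ ($Y = 4 - 8 = -4$)
$g = 4$ ($g = 8 - 4 = 4$)
$b = 33$ ($b = -7 + 40 = 33$)
$P = -36412$ ($P = -8 + 4 \left(99 \left(-91\right) - 92\right) = -8 + 4 \left(-9009 - 92\right) = -8 + 4 \left(-9101\right) = -8 - 36404 = -36412$)
$W{\left(M,r \right)} = 33 - M$
$W{\left(B{\left(4,g \right)},\left(-45 - 33\right) - 38 \right)} - P = \left(33 - -12\right) - -36412 = \left(33 + 12\right) + 36412 = 45 + 36412 = 36457$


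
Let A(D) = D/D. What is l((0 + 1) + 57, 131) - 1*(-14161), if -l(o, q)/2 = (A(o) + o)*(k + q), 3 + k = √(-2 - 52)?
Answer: -943 - 354*I*√6 ≈ -943.0 - 867.12*I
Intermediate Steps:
A(D) = 1
k = -3 + 3*I*√6 (k = -3 + √(-2 - 52) = -3 + √(-54) = -3 + 3*I*√6 ≈ -3.0 + 7.3485*I)
l(o, q) = -2*(1 + o)*(-3 + q + 3*I*√6) (l(o, q) = -2*(1 + o)*((-3 + 3*I*√6) + q) = -2*(1 + o)*(-3 + q + 3*I*√6))
l((0 + 1) + 57, 131) - 1*(-14161) = (6 - 2*131 - 6*I*√6 - 2*((0 + 1) + 57)*131 + 6*((0 + 1) + 57)*(1 - I*√6)) - 1*(-14161) = (6 - 262 - 6*I*√6 - 2*(1 + 57)*131 + 6*(1 + 57)*(1 - I*√6)) + 14161 = (6 - 262 - 6*I*√6 - 2*58*131 + 6*58*(1 - I*√6)) + 14161 = (6 - 262 - 6*I*√6 - 15196 + (348 - 348*I*√6)) + 14161 = (-15104 - 354*I*√6) + 14161 = -943 - 354*I*√6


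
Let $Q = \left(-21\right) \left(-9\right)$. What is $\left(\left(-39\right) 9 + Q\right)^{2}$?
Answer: $26244$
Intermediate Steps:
$Q = 189$
$\left(\left(-39\right) 9 + Q\right)^{2} = \left(\left(-39\right) 9 + 189\right)^{2} = \left(-351 + 189\right)^{2} = \left(-162\right)^{2} = 26244$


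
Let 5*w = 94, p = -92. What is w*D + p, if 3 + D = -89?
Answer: -9108/5 ≈ -1821.6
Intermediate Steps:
w = 94/5 (w = (⅕)*94 = 94/5 ≈ 18.800)
D = -92 (D = -3 - 89 = -92)
w*D + p = (94/5)*(-92) - 92 = -8648/5 - 92 = -9108/5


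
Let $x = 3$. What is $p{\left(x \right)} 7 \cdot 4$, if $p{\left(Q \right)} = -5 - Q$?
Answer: $-224$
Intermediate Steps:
$p{\left(x \right)} 7 \cdot 4 = \left(-5 - 3\right) 7 \cdot 4 = \left(-8\right) 7 \cdot 4 = \left(-56\right) 4 = -224$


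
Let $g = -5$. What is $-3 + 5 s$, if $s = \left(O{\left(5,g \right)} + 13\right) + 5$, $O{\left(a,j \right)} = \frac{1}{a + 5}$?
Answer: $\frac{175}{2} \approx 87.5$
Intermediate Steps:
$O{\left(a,j \right)} = \frac{1}{5 + a}$
$s = \frac{181}{10}$ ($s = \left(\frac{1}{5 + 5} + 13\right) + 5 = \left(\frac{1}{10} + 13\right) + 5 = \frac{131}{10} + 5 = \frac{181}{10} \approx 18.1$)
$-3 + 5 s = -3 + 5 \cdot \frac{181}{10} = -3 + \frac{181}{2} = \frac{175}{2}$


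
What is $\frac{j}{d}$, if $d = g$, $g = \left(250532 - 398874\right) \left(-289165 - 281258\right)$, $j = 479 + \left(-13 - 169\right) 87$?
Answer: $- \frac{15355}{84617688666} \approx -1.8146 \cdot 10^{-7}$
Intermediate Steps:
$j = -15355$ ($j = 479 - 15834 = -15355$)
$g = 84617688666$ ($g = \left(-148342\right) \left(-570423\right) = 84617688666$)
$d = 84617688666$
$\frac{j}{d} = - \frac{15355}{84617688666}$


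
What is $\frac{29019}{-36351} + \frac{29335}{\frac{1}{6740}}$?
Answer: $\frac{2395747784627}{12117} \approx 1.9772 \cdot 10^{8}$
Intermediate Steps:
$\frac{29019}{-36351} + \frac{29335}{\frac{1}{6740}} = 29019 \left(- \frac{1}{36351}\right) + 29335 \frac{1}{\frac{1}{6740}} = - \frac{9673}{12117} + 29335 \cdot 6740 = - \frac{9673}{12117} + 197717900 = \frac{2395747784627}{12117}$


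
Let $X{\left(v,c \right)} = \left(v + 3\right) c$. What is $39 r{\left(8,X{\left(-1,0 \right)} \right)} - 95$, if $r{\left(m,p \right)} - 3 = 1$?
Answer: $61$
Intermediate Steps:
$X{\left(v,c \right)} = c \left(3 + v\right)$ ($X{\left(v,c \right)} = \left(3 + v\right) c = c \left(3 + v\right)$)
$r{\left(m,p \right)} = 4$ ($r{\left(m,p \right)} = 3 + 1 = 4$)
$39 r{\left(8,X{\left(-1,0 \right)} \right)} - 95 = 39 \cdot 4 - 95 = 156 - 95 = 61$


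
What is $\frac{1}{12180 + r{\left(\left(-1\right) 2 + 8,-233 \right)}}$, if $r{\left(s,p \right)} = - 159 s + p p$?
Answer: $\frac{1}{65515} \approx 1.5264 \cdot 10^{-5}$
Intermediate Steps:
$r{\left(s,p \right)} = p^{2} - 159 s$ ($r{\left(s,p \right)} = - 159 s + p^{2} = p^{2} - 159 s$)
$\frac{1}{12180 + r{\left(\left(-1\right) 2 + 8,-233 \right)}} = \frac{1}{12180 + \left(\left(-233\right)^{2} - 159 \left(\left(-1\right) 2 + 8\right)\right)} = \frac{1}{12180 + \left(54289 - 159 \left(-2 + 8\right)\right)} = \frac{1}{12180 + \left(54289 - 954\right)} = \frac{1}{12180 + 53335} = \frac{1}{65515}$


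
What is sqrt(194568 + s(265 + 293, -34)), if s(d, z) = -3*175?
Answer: sqrt(194043) ≈ 440.50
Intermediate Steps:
s(d, z) = -525
sqrt(194568 + s(265 + 293, -34)) = sqrt(194568 - 525) = sqrt(194043)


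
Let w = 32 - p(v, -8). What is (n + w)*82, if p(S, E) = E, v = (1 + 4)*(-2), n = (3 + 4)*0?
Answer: 3280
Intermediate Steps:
n = 0 (n = 7*0 = 0)
v = -10 (v = 5*(-2) = -10)
w = 40 (w = 32 - 1*(-8) = 32 + 8 = 40)
(n + w)*82 = (0 + 40)*82 = 40*82 = 3280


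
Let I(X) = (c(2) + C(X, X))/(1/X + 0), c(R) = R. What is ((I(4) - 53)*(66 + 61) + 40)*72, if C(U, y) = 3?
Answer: -298872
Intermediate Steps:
I(X) = 5*X (I(X) = (2 + 3)/(1/X + 0) = 5/(1/X) = 5*X)
((I(4) - 53)*(66 + 61) + 40)*72 = ((5*4 - 53)*(66 + 61) + 40)*72 = ((20 - 53)*127 + 40)*72 = (-33*127 + 40)*72 = (-4191 + 40)*72 = -4151*72 = -298872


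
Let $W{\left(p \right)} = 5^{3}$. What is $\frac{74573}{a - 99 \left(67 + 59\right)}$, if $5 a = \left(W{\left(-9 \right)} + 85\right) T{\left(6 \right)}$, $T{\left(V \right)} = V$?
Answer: $- \frac{74573}{12222} \approx -6.1015$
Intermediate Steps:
$W{\left(p \right)} = 125$
$a = 252$ ($a = \frac{\left(125 + 85\right) 6}{5} = \frac{210 \cdot 6}{5} = \frac{1}{5} \cdot 1260 = 252$)
$\frac{74573}{a - 99 \left(67 + 59\right)} = \frac{74573}{252 - 99 \left(67 + 59\right)} = \frac{74573}{252 - 99 \cdot 126} = \frac{74573}{252 - 12474} = \frac{74573}{-12222} = 74573 \left(- \frac{1}{12222}\right) = - \frac{74573}{12222}$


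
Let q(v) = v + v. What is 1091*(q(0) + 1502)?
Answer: 1638682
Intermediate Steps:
q(v) = 2*v
1091*(q(0) + 1502) = 1091*(2*0 + 1502) = 1091*(0 + 1502) = 1091*1502 = 1638682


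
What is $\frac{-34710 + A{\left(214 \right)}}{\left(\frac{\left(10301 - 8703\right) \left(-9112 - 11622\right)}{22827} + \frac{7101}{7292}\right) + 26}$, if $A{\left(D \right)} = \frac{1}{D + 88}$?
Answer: $\frac{124631831836914}{5114918540569} \approx 24.366$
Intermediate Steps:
$A{\left(D \right)} = \frac{1}{88 + D}$
$\frac{-34710 + A{\left(214 \right)}}{\left(\frac{\left(10301 - 8703\right) \left(-9112 - 11622\right)}{22827} + \frac{7101}{7292}\right) + 26} = \frac{-34710 + \frac{1}{88 + 214}}{\left(\frac{\left(10301 - 8703\right) \left(-9112 - 11622\right)}{22827} + \frac{7101}{7292}\right) + 26} = \frac{-34710 + \frac{1}{302}}{\left(1598 \left(-20734\right) \frac{1}{22827} + 7101 \cdot \frac{1}{7292}\right) + 26} = \frac{-34710 + \frac{1}{302}}{\left(\left(-33132932\right) \frac{1}{22827} + \frac{7101}{7292}\right) + 26} = - \frac{10482419}{302 \left(\left(- \frac{4733276}{3261} + \frac{7101}{7292}\right) + 26\right)} = - \frac{10482419}{302 \left(- \frac{34491892231}{23779212} + 26\right)} = - \frac{10482419}{302 \left(- \frac{33873632719}{23779212}\right)} = \left(- \frac{10482419}{302}\right) \left(- \frac{23779212}{33873632719}\right) = \frac{124631831836914}{5114918540569}$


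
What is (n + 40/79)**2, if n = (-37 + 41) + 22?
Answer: 4384836/6241 ≈ 702.59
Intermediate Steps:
n = 26 (n = 4 + 22 = 26)
(n + 40/79)**2 = (26 + 40/79)**2 = (2094/79)**2 = 4384836/6241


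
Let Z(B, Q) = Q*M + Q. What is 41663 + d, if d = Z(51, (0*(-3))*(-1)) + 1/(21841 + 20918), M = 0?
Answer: 1781468218/42759 ≈ 41663.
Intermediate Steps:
Z(B, Q) = Q (Z(B, Q) = Q*0 + Q = 0 + Q = Q)
d = 1/42759 (d = (0*(-3))*(-1) + 1/(21841 + 20918) = 0*(-1) + 1/42759 = 0 + 1/42759 = 1/42759 ≈ 2.3387e-5)
41663 + d = 41663 + 1/42759 = 1781468218/42759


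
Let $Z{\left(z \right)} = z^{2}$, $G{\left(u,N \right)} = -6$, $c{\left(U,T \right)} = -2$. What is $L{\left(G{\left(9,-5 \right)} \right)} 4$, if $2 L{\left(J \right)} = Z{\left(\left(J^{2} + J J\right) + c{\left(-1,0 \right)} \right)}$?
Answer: $9800$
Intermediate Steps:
$L{\left(J \right)} = \frac{\left(-2 + 2 J^{2}\right)^{2}}{2}$ ($L{\left(J \right)} = \frac{\left(\left(J^{2} + J J\right) - 2\right)^{2}}{2} = \frac{\left(\left(J^{2} + J^{2}\right) - 2\right)^{2}}{2} = \frac{\left(2 J^{2} - 2\right)^{2}}{2} = \frac{\left(-2 + 2 J^{2}\right)^{2}}{2}$)
$L{\left(G{\left(9,-5 \right)} \right)} 4 = 2 \left(-1 + \left(-6\right)^{2}\right)^{2} \cdot 4 = 2 \left(-1 + 36\right)^{2} \cdot 4 = 2 \cdot 35^{2} \cdot 4 = 2 \cdot 1225 \cdot 4 = 2450 \cdot 4 = 9800$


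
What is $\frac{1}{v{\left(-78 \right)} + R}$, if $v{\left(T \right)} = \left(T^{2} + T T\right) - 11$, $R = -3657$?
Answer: $\frac{1}{8500} \approx 0.00011765$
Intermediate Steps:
$v{\left(T \right)} = -11 + 2 T^{2}$ ($v{\left(T \right)} = \left(T^{2} + T^{2}\right) - 11 = 2 T^{2} - 11 = -11 + 2 T^{2}$)
$\frac{1}{v{\left(-78 \right)} + R} = \frac{1}{\left(-11 + 2 \left(-78\right)^{2}\right) - 3657} = \frac{1}{\left(-11 + 2 \cdot 6084\right) - 3657} = \frac{1}{\left(-11 + 12168\right) - 3657} = \frac{1}{12157 - 3657} = \frac{1}{8500}$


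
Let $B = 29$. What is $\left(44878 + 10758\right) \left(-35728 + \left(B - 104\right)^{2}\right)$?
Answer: $-1674810508$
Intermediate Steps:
$\left(44878 + 10758\right) \left(-35728 + \left(B - 104\right)^{2}\right) = \left(44878 + 10758\right) \left(-35728 + \left(29 - 104\right)^{2}\right) = 55636 \left(-35728 + \left(-75\right)^{2}\right) = 55636 \left(-35728 + 5625\right) = 55636 \left(-30103\right) = -1674810508$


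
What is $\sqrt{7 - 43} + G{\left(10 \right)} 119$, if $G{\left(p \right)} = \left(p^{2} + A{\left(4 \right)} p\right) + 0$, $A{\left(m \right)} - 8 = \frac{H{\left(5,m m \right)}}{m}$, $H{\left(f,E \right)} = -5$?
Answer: $\frac{39865}{2} + 6 i \approx 19933.0 + 6.0 i$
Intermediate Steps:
$A{\left(m \right)} = 8 - \frac{5}{m}$
$G{\left(p \right)} = p^{2} + \frac{27 p}{4}$ ($G{\left(p \right)} = \left(p^{2} + \left(8 - \frac{5}{4}\right) p\right) + 0 = \left(p^{2} + \frac{27 p}{4}\right) + 0 = p^{2} + \frac{27 p}{4}$)
$\sqrt{7 - 43} + G{\left(10 \right)} 119 = \sqrt{7 - 43} + \frac{1}{4} \cdot 10 \left(27 + 4 \cdot 10\right) 119 = \sqrt{-36} + \frac{1}{4} \cdot 10 \left(27 + 40\right) 119 = 6 i + \frac{1}{4} \cdot 10 \cdot 67 \cdot 119 = 6 i + \frac{335}{2} \cdot 119 = 6 i + \frac{39865}{2} = \frac{39865}{2} + 6 i$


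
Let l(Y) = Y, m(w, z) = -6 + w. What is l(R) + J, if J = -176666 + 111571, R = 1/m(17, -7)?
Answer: -716044/11 ≈ -65095.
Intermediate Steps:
R = 1/11 (R = 1/(-6 + 17) = 1/11 ≈ 0.090909)
J = -65095
l(R) + J = 1/11 - 65095 = -716044/11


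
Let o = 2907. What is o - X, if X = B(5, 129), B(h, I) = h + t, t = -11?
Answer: 2913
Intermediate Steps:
B(h, I) = -11 + h (B(h, I) = h - 11 = -11 + h)
X = -6 (X = -11 + 5 = -6)
o - X = 2907 - 1*(-6) = 2907 + 6 = 2913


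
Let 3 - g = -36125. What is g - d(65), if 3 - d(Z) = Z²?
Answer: 40350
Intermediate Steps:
g = 36128 (g = 3 - 1*(-36125) = 3 + 36125 = 36128)
d(Z) = 3 - Z²
g - d(65) = 36128 - (3 - 1*65²) = 36128 - (3 - 1*4225) = 36128 - (3 - 4225) = 36128 - 1*(-4222) = 36128 + 4222 = 40350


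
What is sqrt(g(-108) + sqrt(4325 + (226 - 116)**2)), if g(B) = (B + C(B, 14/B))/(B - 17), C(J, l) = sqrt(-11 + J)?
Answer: sqrt(540 + 9375*sqrt(73) - 5*I*sqrt(119))/25 ≈ 11.359 - 0.0038415*I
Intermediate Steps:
g(B) = (B + sqrt(-11 + B))/(-17 + B) (g(B) = (B + sqrt(-11 + B))/(B - 17) = (B + sqrt(-11 + B))/(-17 + B))
sqrt(g(-108) + sqrt(4325 + (226 - 116)**2)) = sqrt((-108 + sqrt(-11 - 108))/(-17 - 108) + sqrt(4325 + (226 - 116)**2)) = sqrt((-108 + sqrt(-119))/(-125) + sqrt(4325 + 110**2)) = sqrt(-(-108 + I*sqrt(119))/125 + sqrt(4325 + 12100)) = sqrt((108/125 - I*sqrt(119)/125) + sqrt(16425)) = sqrt((108/125 - I*sqrt(119)/125) + 15*sqrt(73)) = sqrt(108/125 + 15*sqrt(73) - I*sqrt(119)/125)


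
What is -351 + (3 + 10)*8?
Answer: -247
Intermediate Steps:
-351 + (3 + 10)*8 = -351 + 13*8 = -351 + 104 = -247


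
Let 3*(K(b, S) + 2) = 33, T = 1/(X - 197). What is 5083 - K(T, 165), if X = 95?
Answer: 5074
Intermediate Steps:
T = -1/102 (T = 1/(95 - 197) = 1/(-102) = -1/102 ≈ -0.0098039)
K(b, S) = 9 (K(b, S) = -2 + (⅓)*33 = -2 + 11 = 9)
5083 - K(T, 165) = 5083 - 1*9 = 5083 - 9 = 5074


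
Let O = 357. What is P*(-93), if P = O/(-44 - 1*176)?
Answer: 33201/220 ≈ 150.91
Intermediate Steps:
P = -357/220 (P = 357/(-44 - 1*176) = 357/(-44 - 176) = 357/(-220) = 357*(-1/220) = -357/220 ≈ -1.6227)
P*(-93) = -357/220*(-93) = 33201/220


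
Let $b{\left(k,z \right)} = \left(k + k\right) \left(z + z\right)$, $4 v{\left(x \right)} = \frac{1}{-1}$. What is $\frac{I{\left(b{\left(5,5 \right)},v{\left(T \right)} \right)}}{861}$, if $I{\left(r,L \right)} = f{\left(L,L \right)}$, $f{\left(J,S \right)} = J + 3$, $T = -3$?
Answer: $\frac{11}{3444} \approx 0.003194$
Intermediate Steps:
$v{\left(x \right)} = - \frac{1}{4}$ ($v{\left(x \right)} = \frac{1}{4 \left(-1\right)} = \frac{1}{4} \left(-1\right) = - \frac{1}{4}$)
$b{\left(k,z \right)} = 4 k z$ ($b{\left(k,z \right)} = 2 k 2 z = 4 k z$)
$f{\left(J,S \right)} = 3 + J$
$I{\left(r,L \right)} = 3 + L$
$\frac{I{\left(b{\left(5,5 \right)},v{\left(T \right)} \right)}}{861} = \frac{3 - \frac{1}{4}}{861} = \frac{11}{4} \cdot \frac{1}{861} = \frac{11}{3444}$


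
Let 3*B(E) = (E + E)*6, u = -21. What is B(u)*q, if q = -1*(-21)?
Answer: -1764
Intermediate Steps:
B(E) = 4*E (B(E) = ((E + E)*6)/3 = ((2*E)*6)/3 = (12*E)/3 = 4*E)
q = 21
B(u)*q = (4*(-21))*21 = -84*21 = -1764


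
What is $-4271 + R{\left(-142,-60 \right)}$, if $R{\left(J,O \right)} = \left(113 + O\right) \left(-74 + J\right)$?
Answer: $-15719$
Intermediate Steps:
$R{\left(J,O \right)} = \left(-74 + J\right) \left(113 + O\right)$
$-4271 + R{\left(-142,-60 \right)} = -4271 - 11448 = -15719$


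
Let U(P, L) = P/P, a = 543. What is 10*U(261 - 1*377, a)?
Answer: 10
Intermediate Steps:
U(P, L) = 1
10*U(261 - 1*377, a) = 10*1 = 10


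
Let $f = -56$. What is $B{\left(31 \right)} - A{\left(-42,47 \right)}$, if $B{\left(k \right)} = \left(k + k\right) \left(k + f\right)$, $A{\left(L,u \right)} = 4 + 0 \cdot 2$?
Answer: $-1554$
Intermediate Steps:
$A{\left(L,u \right)} = 4$ ($A{\left(L,u \right)} = 4 + 0 = 4$)
$B{\left(k \right)} = 2 k \left(-56 + k\right)$ ($B{\left(k \right)} = \left(k + k\right) \left(k - 56\right) = 2 k \left(-56 + k\right)$)
$B{\left(31 \right)} - A{\left(-42,47 \right)} = 2 \cdot 31 \left(-56 + 31\right) - 4 = 2 \cdot 31 \left(-25\right) - 4 = -1550 - 4 = -1554$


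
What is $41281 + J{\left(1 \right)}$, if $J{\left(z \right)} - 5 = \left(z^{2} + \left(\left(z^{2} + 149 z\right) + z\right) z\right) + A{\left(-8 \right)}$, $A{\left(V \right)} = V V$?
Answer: $41502$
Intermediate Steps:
$A{\left(V \right)} = V^{2}$
$J{\left(z \right)} = 69 + z^{2} + z \left(z^{2} + 150 z\right)$ ($J{\left(z \right)} = 5 + \left(\left(z^{2} + \left(\left(z^{2} + 149 z\right) + z\right) z\right) + \left(-8\right)^{2}\right) = 5 + \left(\left(z^{2} + \left(z^{2} + 150 z\right) z\right) + 64\right) = 5 + \left(\left(z^{2} + z \left(z^{2} + 150 z\right)\right) + 64\right) = 5 + \left(64 + z^{2} + z \left(z^{2} + 150 z\right)\right) = 69 + z^{2} + z \left(z^{2} + 150 z\right)$)
$41281 + J{\left(1 \right)} = 41281 + \left(69 + 1^{3} + 151 \cdot 1^{2}\right) = 41281 + \left(69 + 1 + 151 \cdot 1\right) = 41281 + \left(69 + 1 + 151\right) = 41281 + 221 = 41502$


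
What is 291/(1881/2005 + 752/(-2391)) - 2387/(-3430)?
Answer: 684589534901/1464958390 ≈ 467.31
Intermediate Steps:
291/(1881/2005 + 752/(-2391)) - 2387/(-3430) = 291/(1881*(1/2005) + 752*(-1/2391)) - 2387*(-1/3430) = 291/(1881/2005 - 752/2391) + 341/490 = 291/(2989711/4793955) + 341/490 = 291*(4793955/2989711) + 341/490 = 1395040905/2989711 + 341/490 = 684589534901/1464958390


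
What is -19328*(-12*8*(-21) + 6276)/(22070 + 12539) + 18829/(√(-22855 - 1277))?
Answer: -160267776/34609 - 18829*I*√6033/12066 ≈ -4630.8 - 121.21*I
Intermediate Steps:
-19328*(-12*8*(-21) + 6276)/(22070 + 12539) + 18829/(√(-22855 - 1277)) = -19328/(34609/(-96*(-21) + 6276)) + 18829/(√(-24132)) = -19328/(34609/(2016 + 6276)) + 18829/((2*I*√6033)) = -19328/(34609/8292) + 18829*(-I*√6033/12066) = -19328/(34609*(1/8292)) - 18829*I*√6033/12066 = -19328/34609/8292 - 18829*I*√6033/12066 = -19328*8292/34609 - 18829*I*√6033/12066 = -160267776/34609 - 18829*I*√6033/12066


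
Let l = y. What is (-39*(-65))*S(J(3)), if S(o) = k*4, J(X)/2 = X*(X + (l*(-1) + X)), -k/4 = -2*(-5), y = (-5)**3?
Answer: -405600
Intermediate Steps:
y = -125
k = -40 (k = -(-8)*(-5) = -4*10 = -40)
l = -125
J(X) = 2*X*(125 + 2*X) (J(X) = 2*(X*(X + (-125*(-1) + X))) = 2*(X*(X + (125 + X))) = 2*(X*(125 + 2*X)) = 2*X*(125 + 2*X))
S(o) = -160 (S(o) = -40*4 = -160)
(-39*(-65))*S(J(3)) = -39*(-65)*(-160) = 2535*(-160) = -405600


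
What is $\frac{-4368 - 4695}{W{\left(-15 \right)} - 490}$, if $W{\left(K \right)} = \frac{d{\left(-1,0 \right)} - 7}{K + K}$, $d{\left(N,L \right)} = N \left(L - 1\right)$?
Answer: $\frac{45315}{2449} \approx 18.503$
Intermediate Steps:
$d{\left(N,L \right)} = N \left(-1 + L\right)$
$W{\left(K \right)} = - \frac{3}{K}$ ($W{\left(K \right)} = \frac{- (-1 + 0) - 7}{K + K} = \frac{\left(-1\right) \left(-1\right) - 7}{2 K} = \left(1 - 7\right) \frac{1}{2 K} = - 6 \frac{1}{2 K} = - \frac{3}{K}$)
$\frac{-4368 - 4695}{W{\left(-15 \right)} - 490} = \frac{-4368 - 4695}{- \frac{3}{-15} - 490} = - \frac{9063}{\left(-3\right) \left(- \frac{1}{15}\right) - 490} = - \frac{9063}{\frac{1}{5} - 490} = - \frac{9063}{- \frac{2449}{5}} = \left(-9063\right) \left(- \frac{5}{2449}\right) = \frac{45315}{2449}$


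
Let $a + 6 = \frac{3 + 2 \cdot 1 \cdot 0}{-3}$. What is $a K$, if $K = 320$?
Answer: $-2240$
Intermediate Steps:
$a = -7$ ($a = -6 + \frac{3 + 2 \cdot 1 \cdot 0}{-3} = -6 + \left(3 + 2 \cdot 0\right) \left(- \frac{1}{3}\right) = -6 + \left(3 + 0\right) \left(- \frac{1}{3}\right) = -6 + 3 \left(- \frac{1}{3}\right) = -6 - 1 = -7$)
$a K = \left(-7\right) 320 = -2240$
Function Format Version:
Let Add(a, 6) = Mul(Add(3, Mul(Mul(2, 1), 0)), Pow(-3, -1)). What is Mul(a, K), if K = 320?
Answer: -2240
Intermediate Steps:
a = -7 (a = Add(-6, Mul(Add(3, Mul(Mul(2, 1), 0)), Pow(-3, -1))) = Add(-6, Mul(Add(3, Mul(2, 0)), Rational(-1, 3))) = Add(-6, Mul(Add(3, 0), Rational(-1, 3))) = Add(-6, Mul(3, Rational(-1, 3))) = Add(-6, -1) = -7)
Mul(a, K) = Mul(-7, 320) = -2240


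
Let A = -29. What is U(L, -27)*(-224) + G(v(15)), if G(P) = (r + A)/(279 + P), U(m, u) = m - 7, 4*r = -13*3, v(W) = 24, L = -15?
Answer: 5972581/1212 ≈ 4927.9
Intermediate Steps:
r = -39/4 (r = (-13*3)/4 = (¼)*(-39) = -39/4 ≈ -9.7500)
U(m, u) = -7 + m
G(P) = -155/(4*(279 + P)) (G(P) = (-39/4 - 29)/(279 + P) = -155/(4*(279 + P)))
U(L, -27)*(-224) + G(v(15)) = (-7 - 15)*(-224) - 155/(1116 + 4*24) = -22*(-224) - 155/(1116 + 96) = 4928 - 155/1212 = 5972581/1212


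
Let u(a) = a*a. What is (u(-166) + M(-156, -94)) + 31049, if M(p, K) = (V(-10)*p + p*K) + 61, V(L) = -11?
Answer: 75046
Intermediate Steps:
u(a) = a²
M(p, K) = 61 - 11*p + K*p (M(p, K) = (-11*p + p*K) + 61 = (-11*p + K*p) + 61 = 61 - 11*p + K*p)
(u(-166) + M(-156, -94)) + 31049 = ((-166)² + (61 - 11*(-156) - 94*(-156))) + 31049 = (27556 + (61 + 1716 + 14664)) + 31049 = (27556 + 16441) + 31049 = 43997 + 31049 = 75046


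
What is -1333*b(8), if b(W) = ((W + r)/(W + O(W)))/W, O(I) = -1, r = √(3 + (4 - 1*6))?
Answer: -11997/56 ≈ -214.23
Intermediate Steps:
r = 1 (r = √(3 + (4 - 6)) = √(3 - 2) = √1 = 1)
b(W) = (1 + W)/(W*(-1 + W)) (b(W) = ((W + 1)/(W - 1))/W = ((1 + W)/(-1 + W))/W = (1 + W)/(W*(-1 + W)))
-1333*b(8) = -1333*(1 + 8)/(8*(-1 + 8)) = -1333*9/(8*7) = -1333*9/56 = -11997/56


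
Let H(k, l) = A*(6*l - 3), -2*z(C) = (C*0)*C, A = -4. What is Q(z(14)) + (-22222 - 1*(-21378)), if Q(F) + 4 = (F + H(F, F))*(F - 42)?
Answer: -1352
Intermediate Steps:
z(C) = 0 (z(C) = -C*0*C/2 = -0*C = -1/2*0 = 0)
H(k, l) = 12 - 24*l (H(k, l) = -4*(6*l - 3) = -4*(-3 + 6*l) = 12 - 24*l)
Q(F) = -4 + (-42 + F)*(12 - 23*F) (Q(F) = -4 + (F + (12 - 24*F))*(F - 42) = -4 + (12 - 23*F)*(-42 + F) = -4 + (-42 + F)*(12 - 23*F))
Q(z(14)) + (-22222 - 1*(-21378)) = (-508 - 23*0**2 + 978*0) + (-22222 - 1*(-21378)) = (-508 - 23*0 + 0) + (-22222 + 21378) = (-508 + 0 + 0) - 844 = -508 - 844 = -1352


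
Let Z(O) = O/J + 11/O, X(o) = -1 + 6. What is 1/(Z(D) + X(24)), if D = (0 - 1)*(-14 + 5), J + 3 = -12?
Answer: 45/253 ≈ 0.17787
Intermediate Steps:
J = -15 (J = -3 - 12 = -15)
D = 9 (D = -1*(-9) = 9)
X(o) = 5
Z(O) = 11/O - O/15 (Z(O) = O/(-15) + 11/O = O*(-1/15) + 11/O = -O/15 + 11/O = 11/O - O/15)
1/(Z(D) + X(24)) = 1/((11/9 - 1/15*9) + 5) = 1/((11*(⅑) - ⅗) + 5) = 1/((11/9 - ⅗) + 5) = 1/(28/45 + 5) = 1/(253/45) = 45/253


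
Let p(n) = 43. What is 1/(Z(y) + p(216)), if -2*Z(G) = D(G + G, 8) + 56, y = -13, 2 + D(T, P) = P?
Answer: 1/12 ≈ 0.083333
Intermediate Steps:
D(T, P) = -2 + P
Z(G) = -31 (Z(G) = -((-2 + 8) + 56)/2 = -(6 + 56)/2 = -½*62 = -31)
1/(Z(y) + p(216)) = 1/(-31 + 43) = 1/12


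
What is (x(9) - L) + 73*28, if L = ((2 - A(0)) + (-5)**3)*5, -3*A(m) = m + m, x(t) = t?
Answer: 2668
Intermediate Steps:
A(m) = -2*m/3 (A(m) = -(m + m)/3 = -2*m/3)
L = -615 (L = ((2 - (-2)*0/3) + (-5)**3)*5 = ((2 - 1*0) - 125)*5 = ((2 + 0) - 125)*5 = (2 - 125)*5 = -123*5 = -615)
(x(9) - L) + 73*28 = (9 - 1*(-615)) + 73*28 = (9 + 615) + 2044 = 624 + 2044 = 2668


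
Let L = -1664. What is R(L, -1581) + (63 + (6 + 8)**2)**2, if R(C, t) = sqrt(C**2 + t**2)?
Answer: 67081 + sqrt(5268457) ≈ 69376.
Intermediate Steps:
R(L, -1581) + (63 + (6 + 8)**2)**2 = sqrt((-1664)**2 + (-1581)**2) + (63 + (6 + 8)**2)**2 = sqrt(2768896 + 2499561) + (63 + 14**2)**2 = sqrt(5268457) + (63 + 196)**2 = sqrt(5268457) + 259**2 = sqrt(5268457) + 67081 = 67081 + sqrt(5268457)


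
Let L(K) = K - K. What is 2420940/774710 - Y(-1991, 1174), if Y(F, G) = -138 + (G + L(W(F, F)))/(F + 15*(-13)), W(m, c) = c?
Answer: 11995345033/84675803 ≈ 141.66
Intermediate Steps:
L(K) = 0
Y(F, G) = -138 + G/(-195 + F) (Y(F, G) = -138 + (G + 0)/(F + 15*(-13)) = -138 + G/(F - 195) = -138 + G/(-195 + F))
2420940/774710 - Y(-1991, 1174) = 2420940/774710 - (26910 + 1174 - 138*(-1991))/(-195 - 1991) = 2420940*(1/774710) - (26910 + 1174 + 274758)/(-2186) = 242094/77471 - (-1)*302842/2186 = 242094/77471 - 1*(-151421/1093) = 242094/77471 + 151421/1093 = 11995345033/84675803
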